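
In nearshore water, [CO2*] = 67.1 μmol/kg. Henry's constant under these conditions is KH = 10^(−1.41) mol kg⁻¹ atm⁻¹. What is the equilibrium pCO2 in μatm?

pCO2 = 1720 μatm

KH = 10^(−1.41) = 3.890×10^-2 mol kg⁻¹ atm⁻¹
pCO2 = [CO2*]/KH = 67.1×10^-6 / 3.890×10^-2 = 1.72×10^-3 atm = 1720 μatm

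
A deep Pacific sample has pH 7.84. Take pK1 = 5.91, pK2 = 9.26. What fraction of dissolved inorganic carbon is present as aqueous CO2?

α₀ = 0.0112

α₀ = 1 / (1 + K1/[H⁺] + K1K2/[H⁺]²) = 1 / (1 + 10^+1.93 + 10^+0.51)
   = 1 / (1 + 85.114 + 3.2359) = 1/89.350 = 0.01119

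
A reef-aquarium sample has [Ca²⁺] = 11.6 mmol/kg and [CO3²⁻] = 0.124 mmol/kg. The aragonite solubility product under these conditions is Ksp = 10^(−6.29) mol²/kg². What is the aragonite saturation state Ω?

Ksp = 10^(−6.29) = 5.129×10^-7
Ω = [Ca²⁺][CO3²⁻]/Ksp = (11.6×10^-3)(0.124×10^-3) / 5.129×10^-7 = 2.80

Ω = 2.80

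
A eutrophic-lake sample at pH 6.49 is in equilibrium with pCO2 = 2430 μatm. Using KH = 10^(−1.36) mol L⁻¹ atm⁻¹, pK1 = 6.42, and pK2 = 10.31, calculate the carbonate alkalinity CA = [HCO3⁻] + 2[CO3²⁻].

[CO2*] = KH · pCO2 = 10^(−1.36) × 2430×10^-6 = 1.061×10^-4 mol/L
α₀ = 1/(1 + K1/[H⁺] + K1K2/[H⁺]²) = 1/(1 + 10^+0.07 + 10^-3.75) = 0.4598
DIC = [CO2*]/α₀ = 1.061×10^-4 / 0.4598 = 0.2307 mmol/L
CA = (α₁ + 2α₂)·DIC = (0.5402 + 2×8.176×10^-5) × 0.2307 = 0.125 mmol/L

CA = 0.125 mmol/L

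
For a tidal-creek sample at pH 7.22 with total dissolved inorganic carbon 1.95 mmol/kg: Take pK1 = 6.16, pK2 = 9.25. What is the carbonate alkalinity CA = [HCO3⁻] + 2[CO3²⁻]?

CA = 1.81 mmol/kg

CA = [HCO3⁻] + 2[CO3²⁻] = (α₁ + 2α₂)·DIC
At pH 7.22: [H⁺]/K1 = 10^-1.06 = 0.087096, K2/[H⁺] = 10^-2.03 = 0.0093325
α₁ = 1/(1 + 0.087096 + 0.0093325) = 1/1.0964 = 0.9121; α₂ = α₁·K2/[H⁺] = 0.008512
α₁ + 2α₂ = 0.9291
CA = 0.9291 × 1.95 = 1.81 mmol/kg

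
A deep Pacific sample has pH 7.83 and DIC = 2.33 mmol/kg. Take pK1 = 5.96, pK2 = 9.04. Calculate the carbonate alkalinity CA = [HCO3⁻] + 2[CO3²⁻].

CA = [HCO3⁻] + 2[CO3²⁻] = (α₁ + 2α₂)·DIC
At pH 7.83: [H⁺]/K1 = 10^-1.87 = 0.013490, K2/[H⁺] = 10^-1.21 = 0.061660
α₁ = 1/(1 + 0.013490 + 0.061660) = 1/1.0751 = 0.9301; α₂ = α₁·K2/[H⁺] = 0.05735
α₁ + 2α₂ = 1.0448
CA = 1.0448 × 2.33 = 2.43 mmol/kg

CA = 2.43 mmol/kg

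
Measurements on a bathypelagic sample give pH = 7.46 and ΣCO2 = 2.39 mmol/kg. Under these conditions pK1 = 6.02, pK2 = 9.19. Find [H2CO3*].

α₀ = 1 / (1 + K1/[H⁺] + K1K2/[H⁺]²) = 1 / (1 + 10^+1.44 + 10^-0.29)
   = 1 / (1 + 27.542 + 0.51286) = 1/29.055 = 0.03442
[CO2*] = α₀ × DIC = 0.03442 × 2.39 = 0.0823 mmol/kg

[CO2*] = 0.0823 mmol/kg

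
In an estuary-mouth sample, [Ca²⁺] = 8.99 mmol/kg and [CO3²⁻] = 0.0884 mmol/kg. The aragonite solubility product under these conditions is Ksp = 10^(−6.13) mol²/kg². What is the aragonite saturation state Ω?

Ω = 1.07

Ksp = 10^(−6.13) = 7.413×10^-7
Ω = [Ca²⁺][CO3²⁻]/Ksp = (8.99×10^-3)(0.0884×10^-3) / 7.413×10^-7 = 1.07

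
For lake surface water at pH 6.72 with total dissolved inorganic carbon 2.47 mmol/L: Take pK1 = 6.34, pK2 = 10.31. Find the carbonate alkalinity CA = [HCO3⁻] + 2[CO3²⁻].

CA = 1.74 mmol/L

CA = [HCO3⁻] + 2[CO3²⁻] = (α₁ + 2α₂)·DIC
At pH 6.72: [H⁺]/K1 = 10^-0.38 = 0.41687, K2/[H⁺] = 10^-3.59 = 0.00025704
α₁ = 1/(1 + 0.41687 + 0.00025704) = 1/1.4171 = 0.7057; α₂ = α₁·K2/[H⁺] = 0.0001814
α₁ + 2α₂ = 0.7060
CA = 0.7060 × 2.47 = 1.74 mmol/L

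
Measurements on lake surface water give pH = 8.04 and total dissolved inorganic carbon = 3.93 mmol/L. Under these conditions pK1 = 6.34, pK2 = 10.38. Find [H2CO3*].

[CO2*] = 0.0765 mmol/L

α₀ = 1 / (1 + K1/[H⁺] + K1K2/[H⁺]²) = 1 / (1 + 10^+1.70 + 10^-0.64)
   = 1 / (1 + 50.119 + 0.22909) = 1/51.348 = 0.01948
[CO2*] = α₀ × DIC = 0.01948 × 3.93 = 0.0765 mmol/L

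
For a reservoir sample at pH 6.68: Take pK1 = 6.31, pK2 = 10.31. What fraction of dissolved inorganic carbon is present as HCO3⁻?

α₁ = 1 / (1 + [H⁺]/K1 + K2/[H⁺]) = 1 / (1 + 10^-0.37 + 10^-3.63)
   = 1 / (1 + 0.42658 + 0.00023442) = 1/1.4268 = 0.7009

α₁ = 0.701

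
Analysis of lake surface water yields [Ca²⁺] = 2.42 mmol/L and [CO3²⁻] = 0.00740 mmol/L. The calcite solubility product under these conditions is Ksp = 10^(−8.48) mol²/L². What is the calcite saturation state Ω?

Ω = 5.41

Ksp = 10^(−8.48) = 3.311×10^-9
Ω = [Ca²⁺][CO3²⁻]/Ksp = (2.42×10^-3)(0.00740×10^-3) / 3.311×10^-9 = 5.41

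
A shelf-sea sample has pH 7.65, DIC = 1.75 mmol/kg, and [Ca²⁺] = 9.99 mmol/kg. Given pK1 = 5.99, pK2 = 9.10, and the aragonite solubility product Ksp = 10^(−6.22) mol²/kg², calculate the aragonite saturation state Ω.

α₂ = 1 / (1 + [H⁺]/K2 + [H⁺]²/(K1K2)) = 1 / (1 + 10^+1.45 + 10^-0.21)
   = 1 / (1 + 28.184 + 0.61660) = 1/29.800 = 0.03356
[CO3²⁻] = α₂ × DIC = 0.03356 × 1.75 = 0.05872 mmol/kg
Ksp = 10^(−6.22) = 6.026×10^-7
Ω = [Ca²⁺][CO3²⁻]/Ksp = (9.99×10^-3)(5.872×10^-5) / 6.026×10^-7 = 0.974

Ω = 0.974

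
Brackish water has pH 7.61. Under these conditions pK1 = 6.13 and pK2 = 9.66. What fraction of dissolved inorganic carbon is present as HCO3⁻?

α₁ = 0.960

α₁ = 1 / (1 + [H⁺]/K1 + K2/[H⁺]) = 1 / (1 + 10^-1.48 + 10^-2.05)
   = 1 / (1 + 0.033113 + 0.0089125) = 1/1.0420 = 0.9597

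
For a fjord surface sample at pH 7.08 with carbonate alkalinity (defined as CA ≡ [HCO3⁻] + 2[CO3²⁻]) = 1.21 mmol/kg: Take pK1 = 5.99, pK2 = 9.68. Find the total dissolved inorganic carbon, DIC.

CA = [HCO3⁻] + 2[CO3²⁻] = (α₁ + 2α₂)·DIC
At pH 7.08: [H⁺]/K1 = 10^-1.09 = 0.081283, K2/[H⁺] = 10^-2.60 = 0.0025119
α₁ = 1/(1 + 0.081283 + 0.0025119) = 1/1.0838 = 0.9227; α₂ = α₁·K2/[H⁺] = 0.002318
α₁ + 2α₂ = 0.9273
DIC = CA / (α₁ + 2α₂) = 1.21 / 0.9273 = 1.30 mmol/kg

DIC = 1.30 mmol/kg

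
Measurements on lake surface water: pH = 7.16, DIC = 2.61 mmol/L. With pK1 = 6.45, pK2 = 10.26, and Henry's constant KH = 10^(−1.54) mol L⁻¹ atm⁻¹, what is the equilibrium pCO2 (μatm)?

α₀ = 1 / (1 + K1/[H⁺] + K1K2/[H⁺]²) = 1 / (1 + 10^+0.71 + 10^-2.39)
   = 1 / (1 + 5.1286 + 0.0040738) = 1/6.1327 = 0.1631
[CO2*] = α₀ × DIC = 0.1631 × 2.61 = 0.4256 mmol/L
pCO2 = [CO2*]/KH = 4.256×10^-4 / 2.884×10^-2 = 1.48×10^4 μatm

pCO2 = 1.48×10^4 μatm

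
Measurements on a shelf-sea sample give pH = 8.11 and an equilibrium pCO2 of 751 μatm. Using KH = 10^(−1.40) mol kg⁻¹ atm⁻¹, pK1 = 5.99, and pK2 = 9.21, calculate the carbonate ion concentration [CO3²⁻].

[CO3²⁻] = 0.313 mmol/kg

[CO2*] = KH · pCO2 = 10^(−1.40) × 751×10^-6 = 2.990×10^-5 mol/kg
α₀ = 1/(1 + K1/[H⁺] + K1K2/[H⁺]²) = 1/(1 + 10^+2.12 + 10^+1.02) = 0.006979
DIC = [CO2*]/α₀ = 2.990×10^-5 / 0.006979 = 4.284 mmol/kg
[CO3²⁻] = α₂·DIC; α₂ = 0.07307, so [CO3²⁻] = 0.07307 × 4.284 = 0.313 mmol/kg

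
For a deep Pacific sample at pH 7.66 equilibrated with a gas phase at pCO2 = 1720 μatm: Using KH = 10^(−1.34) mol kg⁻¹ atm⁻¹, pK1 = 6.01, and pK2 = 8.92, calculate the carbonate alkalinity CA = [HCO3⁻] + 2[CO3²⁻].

CA = 3.90 mmol/kg

[CO2*] = KH · pCO2 = 10^(−1.34) × 1720×10^-6 = 7.862×10^-5 mol/kg
α₀ = 1/(1 + K1/[H⁺] + K1K2/[H⁺]²) = 1/(1 + 10^+1.65 + 10^+0.39) = 0.02078
DIC = [CO2*]/α₀ = 7.862×10^-5 / 0.02078 = 3.783 mmol/kg
CA = (α₁ + 2α₂)·DIC = (0.9282 + 2×0.05101) × 3.783 = 3.90 mmol/kg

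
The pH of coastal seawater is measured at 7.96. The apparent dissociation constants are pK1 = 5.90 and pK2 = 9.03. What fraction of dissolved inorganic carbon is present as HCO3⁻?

α₁ = 1 / (1 + [H⁺]/K1 + K2/[H⁺]) = 1 / (1 + 10^-2.06 + 10^-1.07)
   = 1 / (1 + 0.0087096 + 0.085114) = 1/1.0938 = 0.9142

α₁ = 0.914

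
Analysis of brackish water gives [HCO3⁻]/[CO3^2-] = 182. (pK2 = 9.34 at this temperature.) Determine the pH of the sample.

pH = 7.08

From K2 = [H⁺][CO3^2-]/[HCO3⁻]:  pH = pK2 − log₁₀([HCO3⁻]/[CO3^2-])
log₁₀(182) = +2.260
pH = 9.34 − (+2.260) = 7.08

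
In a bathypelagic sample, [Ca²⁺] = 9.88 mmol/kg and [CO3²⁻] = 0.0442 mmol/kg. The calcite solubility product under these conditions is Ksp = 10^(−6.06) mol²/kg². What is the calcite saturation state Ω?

Ksp = 10^(−6.06) = 8.710×10^-7
Ω = [Ca²⁺][CO3²⁻]/Ksp = (9.88×10^-3)(0.0442×10^-3) / 8.710×10^-7 = 0.501

Ω = 0.501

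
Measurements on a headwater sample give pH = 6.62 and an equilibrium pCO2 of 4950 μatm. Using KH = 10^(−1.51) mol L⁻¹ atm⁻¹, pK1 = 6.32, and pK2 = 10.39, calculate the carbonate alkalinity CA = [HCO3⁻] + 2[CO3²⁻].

CA = 0.305 mmol/L

[CO2*] = KH · pCO2 = 10^(−1.51) × 4950×10^-6 = 1.530×10^-4 mol/L
α₀ = 1/(1 + K1/[H⁺] + K1K2/[H⁺]²) = 1/(1 + 10^+0.30 + 10^-3.47) = 0.3338
DIC = [CO2*]/α₀ = 1.530×10^-4 / 0.3338 = 0.4582 mmol/L
CA = (α₁ + 2α₂)·DIC = (0.6661 + 2×0.0001131) × 0.4582 = 0.305 mmol/L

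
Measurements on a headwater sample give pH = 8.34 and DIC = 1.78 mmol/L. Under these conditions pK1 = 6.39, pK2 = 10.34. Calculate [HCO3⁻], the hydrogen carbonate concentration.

α₁ = 1 / (1 + [H⁺]/K1 + K2/[H⁺]) = 1 / (1 + 10^-1.95 + 10^-2.00)
   = 1 / (1 + 0.011220 + 0.010000) = 1/1.0212 = 0.9792
[HCO3⁻] = α₁ × DIC = 0.9792 × 1.78 = 1.74 mmol/L

[HCO3⁻] = 1.74 mmol/L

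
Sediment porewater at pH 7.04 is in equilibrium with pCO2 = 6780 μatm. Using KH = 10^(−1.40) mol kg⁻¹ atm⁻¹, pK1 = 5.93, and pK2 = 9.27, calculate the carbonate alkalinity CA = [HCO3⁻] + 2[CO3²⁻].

[CO2*] = KH · pCO2 = 10^(−1.40) × 6780×10^-6 = 2.699×10^-4 mol/kg
α₀ = 1/(1 + K1/[H⁺] + K1K2/[H⁺]²) = 1/(1 + 10^+1.11 + 10^-1.12) = 0.07164
DIC = [CO2*]/α₀ = 2.699×10^-4 / 0.07164 = 3.768 mmol/kg
CA = (α₁ + 2α₂)·DIC = (0.9229 + 2×0.005435) × 3.768 = 3.52 mmol/kg

CA = 3.52 mmol/kg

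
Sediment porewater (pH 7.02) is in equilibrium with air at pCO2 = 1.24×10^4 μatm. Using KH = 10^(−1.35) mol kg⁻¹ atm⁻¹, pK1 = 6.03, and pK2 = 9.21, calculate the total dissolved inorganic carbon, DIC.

DIC = 6.00 mmol/kg

[CO2*] = KH · pCO2 = 10^(−1.35) × 1.24×10^4×10^-6 = 5.539×10^-4 mol/kg
α₀ = 1/(1 + K1/[H⁺] + K1K2/[H⁺]²) = 1/(1 + 10^+0.99 + 10^-1.20) = 0.09229
DIC = [CO2*]/α₀ = 5.539×10^-4 / 0.09229 = 6.00 mmol/kg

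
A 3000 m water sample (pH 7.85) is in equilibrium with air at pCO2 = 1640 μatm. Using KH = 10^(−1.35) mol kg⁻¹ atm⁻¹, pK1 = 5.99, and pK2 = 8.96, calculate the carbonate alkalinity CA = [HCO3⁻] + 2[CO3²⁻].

[CO2*] = KH · pCO2 = 10^(−1.35) × 1640×10^-6 = 7.326×10^-5 mol/kg
α₀ = 1/(1 + K1/[H⁺] + K1K2/[H⁺]²) = 1/(1 + 10^+1.86 + 10^+0.75) = 0.01265
DIC = [CO2*]/α₀ = 7.326×10^-5 / 0.01265 = 5.792 mmol/kg
CA = (α₁ + 2α₂)·DIC = (0.9162 + 2×0.07112) × 5.792 = 6.13 mmol/kg

CA = 6.13 mmol/kg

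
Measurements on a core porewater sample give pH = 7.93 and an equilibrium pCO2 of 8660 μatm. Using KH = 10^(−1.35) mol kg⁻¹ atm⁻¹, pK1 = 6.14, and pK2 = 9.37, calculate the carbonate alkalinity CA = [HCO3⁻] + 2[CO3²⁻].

CA = 25.6 mmol/kg

[CO2*] = KH · pCO2 = 10^(−1.35) × 8660×10^-6 = 3.868×10^-4 mol/kg
α₀ = 1/(1 + K1/[H⁺] + K1K2/[H⁺]²) = 1/(1 + 10^+1.79 + 10^+0.35) = 0.01541
DIC = [CO2*]/α₀ = 3.868×10^-4 / 0.01541 = 25.10 mmol/kg
CA = (α₁ + 2α₂)·DIC = (0.9501 + 2×0.03450) × 25.10 = 25.6 mmol/kg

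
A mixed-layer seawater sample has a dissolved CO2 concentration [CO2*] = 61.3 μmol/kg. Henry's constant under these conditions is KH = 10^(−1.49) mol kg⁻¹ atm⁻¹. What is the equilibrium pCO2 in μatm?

pCO2 = 1890 μatm

KH = 10^(−1.49) = 3.236×10^-2 mol kg⁻¹ atm⁻¹
pCO2 = [CO2*]/KH = 61.3×10^-6 / 3.236×10^-2 = 1.89×10^-3 atm = 1890 μatm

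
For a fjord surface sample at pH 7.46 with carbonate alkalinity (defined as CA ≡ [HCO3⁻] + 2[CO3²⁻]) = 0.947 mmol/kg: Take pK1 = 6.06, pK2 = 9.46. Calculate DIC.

CA = [HCO3⁻] + 2[CO3²⁻] = (α₁ + 2α₂)·DIC
At pH 7.46: [H⁺]/K1 = 10^-1.40 = 0.039811, K2/[H⁺] = 10^-2.00 = 0.010000
α₁ = 1/(1 + 0.039811 + 0.010000) = 1/1.0498 = 0.9526; α₂ = α₁·K2/[H⁺] = 0.009526
α₁ + 2α₂ = 0.9716
DIC = CA / (α₁ + 2α₂) = 0.947 / 0.9716 = 0.975 mmol/kg

DIC = 0.975 mmol/kg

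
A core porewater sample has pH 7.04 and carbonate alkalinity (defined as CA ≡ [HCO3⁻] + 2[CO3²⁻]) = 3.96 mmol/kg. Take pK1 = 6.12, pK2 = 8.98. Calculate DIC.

CA = [HCO3⁻] + 2[CO3²⁻] = (α₁ + 2α₂)·DIC
At pH 7.04: [H⁺]/K1 = 10^-0.92 = 0.12023, K2/[H⁺] = 10^-1.94 = 0.011482
α₁ = 1/(1 + 0.12023 + 0.011482) = 1/1.1317 = 0.8836; α₂ = α₁·K2/[H⁺] = 0.01015
α₁ + 2α₂ = 0.9039
DIC = CA / (α₁ + 2α₂) = 3.96 / 0.9039 = 4.38 mmol/kg

DIC = 4.38 mmol/kg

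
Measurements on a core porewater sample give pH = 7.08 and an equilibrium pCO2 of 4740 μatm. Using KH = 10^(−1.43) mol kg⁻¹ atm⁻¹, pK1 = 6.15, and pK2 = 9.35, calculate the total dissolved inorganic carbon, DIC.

DIC = 1.68 mmol/kg

[CO2*] = KH · pCO2 = 10^(−1.43) × 4740×10^-6 = 1.761×10^-4 mol/kg
α₀ = 1/(1 + K1/[H⁺] + K1K2/[H⁺]²) = 1/(1 + 10^+0.93 + 10^-1.34) = 0.1046
DIC = [CO2*]/α₀ = 1.761×10^-4 / 0.1046 = 1.68 mmol/kg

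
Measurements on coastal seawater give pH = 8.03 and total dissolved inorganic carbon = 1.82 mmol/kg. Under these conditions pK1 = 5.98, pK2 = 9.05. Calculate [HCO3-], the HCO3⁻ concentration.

[HCO3⁻] = 1.65 mmol/kg

α₁ = 1 / (1 + [H⁺]/K1 + K2/[H⁺]) = 1 / (1 + 10^-2.05 + 10^-1.02)
   = 1 / (1 + 0.0089125 + 0.095499) = 1/1.1044 = 0.9055
[HCO3⁻] = α₁ × DIC = 0.9055 × 1.82 = 1.65 mmol/kg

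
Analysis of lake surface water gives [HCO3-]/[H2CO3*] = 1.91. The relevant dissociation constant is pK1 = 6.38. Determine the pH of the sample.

pH = 6.66

From K1 = [H⁺][HCO3-]/[H2CO3*]:  pH = pK1 + log₁₀([HCO3-]/[H2CO3*])
log₁₀(1.91) = +0.281
pH = 6.38 + (+0.281) = 6.66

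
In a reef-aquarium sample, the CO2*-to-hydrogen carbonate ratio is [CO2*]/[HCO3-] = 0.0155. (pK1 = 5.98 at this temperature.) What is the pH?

pH = 7.79

From K1 = [H⁺][HCO3-]/[CO2*]:  pH = pK1 − log₁₀([CO2*]/[HCO3-])
log₁₀(0.0155) = -1.810
pH = 5.98 − (-1.810) = 7.79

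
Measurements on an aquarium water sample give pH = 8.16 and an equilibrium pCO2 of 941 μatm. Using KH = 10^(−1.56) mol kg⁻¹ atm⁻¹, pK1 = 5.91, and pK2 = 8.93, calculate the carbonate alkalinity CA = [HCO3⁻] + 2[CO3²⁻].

CA = 6.17 mmol/kg

[CO2*] = KH · pCO2 = 10^(−1.56) × 941×10^-6 = 2.592×10^-5 mol/kg
α₀ = 1/(1 + K1/[H⁺] + K1K2/[H⁺]²) = 1/(1 + 10^+2.25 + 10^+1.48) = 0.004784
DIC = [CO2*]/α₀ = 2.592×10^-5 / 0.004784 = 5.417 mmol/kg
CA = (α₁ + 2α₂)·DIC = (0.8507 + 2×0.1445) × 5.417 = 6.17 mmol/kg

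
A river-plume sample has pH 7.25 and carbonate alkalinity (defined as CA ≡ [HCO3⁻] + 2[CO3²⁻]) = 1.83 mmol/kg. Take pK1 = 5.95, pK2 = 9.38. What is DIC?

CA = [HCO3⁻] + 2[CO3²⁻] = (α₁ + 2α₂)·DIC
At pH 7.25: [H⁺]/K1 = 10^-1.30 = 0.050119, K2/[H⁺] = 10^-2.13 = 0.0074131
α₁ = 1/(1 + 0.050119 + 0.0074131) = 1/1.0575 = 0.9456; α₂ = α₁·K2/[H⁺] = 0.007010
α₁ + 2α₂ = 0.9596
DIC = CA / (α₁ + 2α₂) = 1.83 / 0.9596 = 1.91 mmol/kg

DIC = 1.91 mmol/kg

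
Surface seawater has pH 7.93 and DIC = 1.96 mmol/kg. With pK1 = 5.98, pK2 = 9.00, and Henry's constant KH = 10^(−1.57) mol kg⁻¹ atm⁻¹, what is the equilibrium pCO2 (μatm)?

pCO2 = 745 μatm

α₀ = 1 / (1 + K1/[H⁺] + K1K2/[H⁺]²) = 1 / (1 + 10^+1.95 + 10^+0.88)
   = 1 / (1 + 89.125 + 7.5858) = 1/97.711 = 0.01023
[CO2*] = α₀ × DIC = 0.01023 × 1.96 = 0.02006 mmol/kg
pCO2 = [CO2*]/KH = 2.006×10^-5 / 2.692×10^-2 = 745 μatm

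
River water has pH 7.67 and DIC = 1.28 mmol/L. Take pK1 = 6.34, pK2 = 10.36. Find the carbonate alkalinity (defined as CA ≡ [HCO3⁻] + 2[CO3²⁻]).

CA = [HCO3⁻] + 2[CO3²⁻] = (α₁ + 2α₂)·DIC
At pH 7.67: [H⁺]/K1 = 10^-1.33 = 0.046774, K2/[H⁺] = 10^-2.69 = 0.0020417
α₁ = 1/(1 + 0.046774 + 0.0020417) = 1/1.0488 = 0.9535; α₂ = α₁·K2/[H⁺] = 0.001947
α₁ + 2α₂ = 0.9574
CA = 0.9574 × 1.28 = 1.23 mmol/L

CA = 1.23 mmol/L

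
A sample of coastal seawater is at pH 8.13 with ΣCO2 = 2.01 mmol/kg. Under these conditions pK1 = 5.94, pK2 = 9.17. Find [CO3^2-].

[CO3²⁻] = 0.167 mmol/kg

α₂ = 1 / (1 + [H⁺]/K2 + [H⁺]²/(K1K2)) = 1 / (1 + 10^+1.04 + 10^-1.15)
   = 1 / (1 + 10.965 + 0.070795) = 1/12.036 = 0.08309
[CO3²⁻] = α₂ × DIC = 0.08309 × 2.01 = 0.167 mmol/kg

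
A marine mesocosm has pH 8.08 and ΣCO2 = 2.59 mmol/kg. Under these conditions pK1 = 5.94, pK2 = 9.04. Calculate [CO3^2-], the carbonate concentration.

[CO3²⁻] = 0.254 mmol/kg

α₂ = 1 / (1 + [H⁺]/K2 + [H⁺]²/(K1K2)) = 1 / (1 + 10^+0.96 + 10^-1.18)
   = 1 / (1 + 9.1201 + 0.066069) = 1/10.186 = 0.09817
[CO3²⁻] = α₂ × DIC = 0.09817 × 2.59 = 0.254 mmol/kg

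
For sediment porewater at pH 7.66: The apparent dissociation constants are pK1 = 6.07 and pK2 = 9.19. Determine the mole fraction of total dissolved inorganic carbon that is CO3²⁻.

α₂ = 1 / (1 + [H⁺]/K2 + [H⁺]²/(K1K2)) = 1 / (1 + 10^+1.53 + 10^-0.06)
   = 1 / (1 + 33.884 + 0.87096) = 1/35.755 = 0.02797

α₂ = 0.0280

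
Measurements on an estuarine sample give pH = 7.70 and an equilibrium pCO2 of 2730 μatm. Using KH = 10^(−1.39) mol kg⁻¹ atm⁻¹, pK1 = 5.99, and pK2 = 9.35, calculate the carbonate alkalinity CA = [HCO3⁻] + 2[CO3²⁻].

CA = 5.96 mmol/kg

[CO2*] = KH · pCO2 = 10^(−1.39) × 2730×10^-6 = 1.112×10^-4 mol/kg
α₀ = 1/(1 + K1/[H⁺] + K1K2/[H⁺]²) = 1/(1 + 10^+1.71 + 10^+0.06) = 0.01871
DIC = [CO2*]/α₀ = 1.112×10^-4 / 0.01871 = 5.943 mmol/kg
CA = (α₁ + 2α₂)·DIC = (0.9598 + 2×0.02149) × 5.943 = 5.96 mmol/kg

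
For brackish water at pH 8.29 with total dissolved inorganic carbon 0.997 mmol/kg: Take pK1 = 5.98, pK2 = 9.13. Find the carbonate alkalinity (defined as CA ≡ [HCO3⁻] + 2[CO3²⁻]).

CA = 1.12 mmol/kg

CA = [HCO3⁻] + 2[CO3²⁻] = (α₁ + 2α₂)·DIC
At pH 8.29: [H⁺]/K1 = 10^-2.31 = 0.0048978, K2/[H⁺] = 10^-0.84 = 0.14454
α₁ = 1/(1 + 0.0048978 + 0.14454) = 1/1.1494 = 0.8700; α₂ = α₁·K2/[H⁺] = 0.1258
α₁ + 2α₂ = 1.1215
CA = 1.1215 × 0.997 = 1.12 mmol/kg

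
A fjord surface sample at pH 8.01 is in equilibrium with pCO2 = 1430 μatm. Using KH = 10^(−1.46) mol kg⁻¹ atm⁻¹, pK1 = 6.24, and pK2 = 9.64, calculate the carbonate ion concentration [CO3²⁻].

[CO2*] = KH · pCO2 = 10^(−1.46) × 1430×10^-6 = 4.958×10^-5 mol/kg
α₀ = 1/(1 + K1/[H⁺] + K1K2/[H⁺]²) = 1/(1 + 10^+1.77 + 10^+0.14) = 0.01632
DIC = [CO2*]/α₀ = 4.958×10^-5 / 0.01632 = 3.038 mmol/kg
[CO3²⁻] = α₂·DIC; α₂ = 0.02253, so [CO3²⁻] = 0.02253 × 3.038 = 0.0684 mmol/kg

[CO3²⁻] = 0.0684 mmol/kg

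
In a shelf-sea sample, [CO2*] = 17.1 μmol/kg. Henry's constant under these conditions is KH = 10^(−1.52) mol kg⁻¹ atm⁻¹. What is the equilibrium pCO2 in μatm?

KH = 10^(−1.52) = 3.020×10^-2 mol kg⁻¹ atm⁻¹
pCO2 = [CO2*]/KH = 17.1×10^-6 / 3.020×10^-2 = 5.66×10^-4 atm = 566 μatm

pCO2 = 566 μatm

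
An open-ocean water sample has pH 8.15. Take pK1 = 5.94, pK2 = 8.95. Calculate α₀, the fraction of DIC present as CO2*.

α₀ = 0.00529

α₀ = 1 / (1 + K1/[H⁺] + K1K2/[H⁺]²) = 1 / (1 + 10^+2.21 + 10^+1.41)
   = 1 / (1 + 162.18 + 25.704) = 1/188.88 = 0.005294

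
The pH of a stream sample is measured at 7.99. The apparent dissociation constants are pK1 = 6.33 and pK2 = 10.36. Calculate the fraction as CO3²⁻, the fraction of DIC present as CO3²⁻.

α₂ = 1 / (1 + [H⁺]/K2 + [H⁺]²/(K1K2)) = 1 / (1 + 10^+2.37 + 10^+0.71)
   = 1 / (1 + 234.42 + 5.1286) = 1/240.55 = 0.004157

α₂ = 0.00416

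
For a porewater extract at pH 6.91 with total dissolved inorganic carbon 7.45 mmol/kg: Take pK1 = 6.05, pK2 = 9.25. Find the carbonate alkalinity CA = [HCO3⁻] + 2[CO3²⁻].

CA = 6.58 mmol/kg

CA = [HCO3⁻] + 2[CO3²⁻] = (α₁ + 2α₂)·DIC
At pH 6.91: [H⁺]/K1 = 10^-0.86 = 0.13804, K2/[H⁺] = 10^-2.34 = 0.0045709
α₁ = 1/(1 + 0.13804 + 0.0045709) = 1/1.1426 = 0.8752; α₂ = α₁·K2/[H⁺] = 0.004000
α₁ + 2α₂ = 0.8832
CA = 0.8832 × 7.45 = 6.58 mmol/kg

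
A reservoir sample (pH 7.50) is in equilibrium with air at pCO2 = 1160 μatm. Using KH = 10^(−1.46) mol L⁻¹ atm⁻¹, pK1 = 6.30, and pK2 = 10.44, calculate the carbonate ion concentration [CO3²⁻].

[CO3²⁻] = 0.732 μmol/L

[CO2*] = KH · pCO2 = 10^(−1.46) × 1160×10^-6 = 4.022×10^-5 mol/L
α₀ = 1/(1 + K1/[H⁺] + K1K2/[H⁺]²) = 1/(1 + 10^+1.20 + 10^-1.74) = 0.05929
DIC = [CO2*]/α₀ = 4.022×10^-5 / 0.05929 = 0.6784 mmol/L
[CO3²⁻] = α₂·DIC; α₂ = 0.001079, so [CO3²⁻] = 0.001079 × 0.6784 = 0.000732 mmol/L = 0.732 μmol/L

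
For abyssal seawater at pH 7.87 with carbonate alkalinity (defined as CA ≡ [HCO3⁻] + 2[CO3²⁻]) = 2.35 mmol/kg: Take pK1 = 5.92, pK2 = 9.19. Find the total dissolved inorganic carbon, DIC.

DIC = 2.27 mmol/kg

CA = [HCO3⁻] + 2[CO3²⁻] = (α₁ + 2α₂)·DIC
At pH 7.87: [H⁺]/K1 = 10^-1.95 = 0.011220, K2/[H⁺] = 10^-1.32 = 0.047863
α₁ = 1/(1 + 0.011220 + 0.047863) = 1/1.0591 = 0.9442; α₂ = α₁·K2/[H⁺] = 0.04519
α₁ + 2α₂ = 1.0346
DIC = CA / (α₁ + 2α₂) = 2.35 / 1.0346 = 2.27 mmol/kg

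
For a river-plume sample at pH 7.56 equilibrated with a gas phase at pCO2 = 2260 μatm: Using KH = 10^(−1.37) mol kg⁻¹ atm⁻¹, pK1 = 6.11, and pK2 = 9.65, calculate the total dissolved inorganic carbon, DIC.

[CO2*] = KH · pCO2 = 10^(−1.37) × 2260×10^-6 = 9.641×10^-5 mol/kg
α₀ = 1/(1 + K1/[H⁺] + K1K2/[H⁺]²) = 1/(1 + 10^+1.45 + 10^-0.64) = 0.03400
DIC = [CO2*]/α₀ = 9.641×10^-5 / 0.03400 = 2.84 mmol/kg

DIC = 2.84 mmol/kg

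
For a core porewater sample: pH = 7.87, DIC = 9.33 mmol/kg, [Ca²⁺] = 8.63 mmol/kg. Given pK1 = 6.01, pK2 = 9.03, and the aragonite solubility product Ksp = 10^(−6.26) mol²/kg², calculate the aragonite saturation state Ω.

α₂ = 1 / (1 + [H⁺]/K2 + [H⁺]²/(K1K2)) = 1 / (1 + 10^+1.16 + 10^-0.70)
   = 1 / (1 + 14.454 + 0.19953) = 1/15.654 = 0.06388
[CO3²⁻] = α₂ × DIC = 0.06388 × 9.33 = 0.5960 mmol/kg
Ksp = 10^(−6.26) = 5.495×10^-7
Ω = [Ca²⁺][CO3²⁻]/Ksp = (8.63×10^-3)(5.960×10^-4) / 5.495×10^-7 = 9.36

Ω = 9.36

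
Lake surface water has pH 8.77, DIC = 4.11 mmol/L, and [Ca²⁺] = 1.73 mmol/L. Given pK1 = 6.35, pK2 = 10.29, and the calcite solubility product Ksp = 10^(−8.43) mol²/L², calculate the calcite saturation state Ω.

Ω = 55.9

α₂ = 1 / (1 + [H⁺]/K2 + [H⁺]²/(K1K2)) = 1 / (1 + 10^+1.52 + 10^-0.90)
   = 1 / (1 + 33.113 + 0.12589) = 1/34.239 = 0.02921
[CO3²⁻] = α₂ × DIC = 0.02921 × 4.11 = 0.1200 mmol/L
Ksp = 10^(−8.43) = 3.715×10^-9
Ω = [Ca²⁺][CO3²⁻]/Ksp = (1.73×10^-3)(1.200×10^-4) / 3.715×10^-9 = 55.9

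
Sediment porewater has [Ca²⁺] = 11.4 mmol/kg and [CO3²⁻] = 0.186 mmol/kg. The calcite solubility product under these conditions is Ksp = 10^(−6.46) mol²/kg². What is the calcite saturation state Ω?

Ω = 6.12

Ksp = 10^(−6.46) = 3.467×10^-7
Ω = [Ca²⁺][CO3²⁻]/Ksp = (11.4×10^-3)(0.186×10^-3) / 3.467×10^-7 = 6.12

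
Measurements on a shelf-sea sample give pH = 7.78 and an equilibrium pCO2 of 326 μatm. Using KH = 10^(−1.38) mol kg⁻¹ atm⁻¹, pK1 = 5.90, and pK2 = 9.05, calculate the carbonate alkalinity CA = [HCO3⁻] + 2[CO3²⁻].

CA = 1.14 mmol/kg

[CO2*] = KH · pCO2 = 10^(−1.38) × 326×10^-6 = 1.359×10^-5 mol/kg
α₀ = 1/(1 + K1/[H⁺] + K1K2/[H⁺]²) = 1/(1 + 10^+1.88 + 10^+0.61) = 0.01236
DIC = [CO2*]/α₀ = 1.359×10^-5 / 0.01236 = 1.100 mmol/kg
CA = (α₁ + 2α₂)·DIC = (0.9373 + 2×0.05034) × 1.100 = 1.14 mmol/kg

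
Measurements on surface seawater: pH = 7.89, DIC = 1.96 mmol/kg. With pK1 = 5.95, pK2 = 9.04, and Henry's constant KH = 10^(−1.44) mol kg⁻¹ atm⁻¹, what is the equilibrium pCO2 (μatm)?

α₀ = 1 / (1 + K1/[H⁺] + K1K2/[H⁺]²) = 1 / (1 + 10^+1.94 + 10^+0.79)
   = 1 / (1 + 87.096 + 6.1660) = 1/94.262 = 0.01061
[CO2*] = α₀ × DIC = 0.01061 × 1.96 = 0.02079 mmol/kg
pCO2 = [CO2*]/KH = 2.079×10^-5 / 3.631×10^-2 = 573 μatm

pCO2 = 573 μatm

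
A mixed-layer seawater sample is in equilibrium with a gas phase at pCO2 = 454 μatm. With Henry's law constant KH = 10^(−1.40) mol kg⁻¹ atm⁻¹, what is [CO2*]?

KH = 10^(−1.40) = 3.981×10^-2 mol kg⁻¹ atm⁻¹
[CO2*] = KH · pCO2 = 3.981×10^-2 × 454×10^-6 atm = 1.81×10^-5 mol/kg

[CO2*] = 18.1 μmol/kg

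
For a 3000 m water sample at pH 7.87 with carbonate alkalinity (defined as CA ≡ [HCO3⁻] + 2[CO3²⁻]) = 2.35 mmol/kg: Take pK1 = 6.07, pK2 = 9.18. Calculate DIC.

DIC = 2.28 mmol/kg

CA = [HCO3⁻] + 2[CO3²⁻] = (α₁ + 2α₂)·DIC
At pH 7.87: [H⁺]/K1 = 10^-1.80 = 0.015849, K2/[H⁺] = 10^-1.31 = 0.048978
α₁ = 1/(1 + 0.015849 + 0.048978) = 1/1.0648 = 0.9391; α₂ = α₁·K2/[H⁺] = 0.04600
α₁ + 2α₂ = 1.0311
DIC = CA / (α₁ + 2α₂) = 2.35 / 1.0311 = 2.28 mmol/kg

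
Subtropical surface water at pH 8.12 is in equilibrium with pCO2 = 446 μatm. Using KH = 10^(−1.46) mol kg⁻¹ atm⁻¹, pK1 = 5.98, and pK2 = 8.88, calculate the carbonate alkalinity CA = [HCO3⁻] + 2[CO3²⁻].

[CO2*] = KH · pCO2 = 10^(−1.46) × 446×10^-6 = 1.546×10^-5 mol/kg
α₀ = 1/(1 + K1/[H⁺] + K1K2/[H⁺]²) = 1/(1 + 10^+2.14 + 10^+1.38) = 0.006134
DIC = [CO2*]/α₀ = 1.546×10^-5 / 0.006134 = 2.521 mmol/kg
CA = (α₁ + 2α₂)·DIC = (0.8467 + 2×0.1471) × 2.521 = 2.88 mmol/kg

CA = 2.88 mmol/kg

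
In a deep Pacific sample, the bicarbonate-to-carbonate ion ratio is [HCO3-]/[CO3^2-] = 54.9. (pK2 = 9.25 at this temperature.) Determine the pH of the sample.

pH = 7.51

From K2 = [H⁺][CO3^2-]/[HCO3-]:  pH = pK2 − log₁₀([HCO3-]/[CO3^2-])
log₁₀(54.9) = +1.740
pH = 9.25 − (+1.740) = 7.51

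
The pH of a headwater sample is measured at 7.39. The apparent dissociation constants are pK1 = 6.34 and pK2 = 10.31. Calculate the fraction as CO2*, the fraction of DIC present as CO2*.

α₀ = 1 / (1 + K1/[H⁺] + K1K2/[H⁺]²) = 1 / (1 + 10^+1.05 + 10^-1.87)
   = 1 / (1 + 11.220 + 0.013490) = 1/12.234 = 0.08174

α₀ = 0.0817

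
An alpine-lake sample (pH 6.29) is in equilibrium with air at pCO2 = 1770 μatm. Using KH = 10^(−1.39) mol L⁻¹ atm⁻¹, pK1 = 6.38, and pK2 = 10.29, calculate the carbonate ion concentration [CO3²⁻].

[CO3²⁻] = 0.00586 μmol/L

[CO2*] = KH · pCO2 = 10^(−1.39) × 1770×10^-6 = 7.211×10^-5 mol/L
α₀ = 1/(1 + K1/[H⁺] + K1K2/[H⁺]²) = 1/(1 + 10^-0.09 + 10^-4.09) = 0.5516
DIC = [CO2*]/α₀ = 7.211×10^-5 / 0.5516 = 0.1307 mmol/L
[CO3²⁻] = α₂·DIC; α₂ = 4.484×10^-5, so [CO3²⁻] = 4.484×10^-5 × 0.1307 = 5.86×10^-6 mmol/L = 0.00586 μmol/L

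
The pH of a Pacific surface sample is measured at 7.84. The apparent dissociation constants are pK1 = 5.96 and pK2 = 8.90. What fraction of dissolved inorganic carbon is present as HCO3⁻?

α₁ = 1 / (1 + [H⁺]/K1 + K2/[H⁺]) = 1 / (1 + 10^-1.88 + 10^-1.06)
   = 1 / (1 + 0.013183 + 0.087096) = 1/1.1003 = 0.9089

α₁ = 0.909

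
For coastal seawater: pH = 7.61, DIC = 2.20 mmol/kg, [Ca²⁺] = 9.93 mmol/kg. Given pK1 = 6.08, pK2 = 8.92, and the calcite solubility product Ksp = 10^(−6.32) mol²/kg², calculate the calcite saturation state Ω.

α₂ = 1 / (1 + [H⁺]/K2 + [H⁺]²/(K1K2)) = 1 / (1 + 10^+1.31 + 10^-0.22)
   = 1 / (1 + 20.417 + 0.60256) = 1/22.020 = 0.04541
[CO3²⁻] = α₂ × DIC = 0.04541 × 2.20 = 0.09991 mmol/kg
Ksp = 10^(−6.32) = 4.786×10^-7
Ω = [Ca²⁺][CO3²⁻]/Ksp = (9.93×10^-3)(9.991×10^-5) / 4.786×10^-7 = 2.07

Ω = 2.07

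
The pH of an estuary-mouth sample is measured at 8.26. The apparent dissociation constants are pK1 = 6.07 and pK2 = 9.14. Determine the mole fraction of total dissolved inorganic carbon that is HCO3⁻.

α₁ = 0.879

α₁ = 1 / (1 + [H⁺]/K1 + K2/[H⁺]) = 1 / (1 + 10^-2.19 + 10^-0.88)
   = 1 / (1 + 0.0064565 + 0.13183) = 1/1.1383 = 0.8785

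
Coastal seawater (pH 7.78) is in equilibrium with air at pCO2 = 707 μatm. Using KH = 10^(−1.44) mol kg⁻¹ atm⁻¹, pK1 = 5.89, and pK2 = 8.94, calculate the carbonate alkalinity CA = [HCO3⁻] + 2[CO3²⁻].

CA = 2.27 mmol/kg

[CO2*] = KH · pCO2 = 10^(−1.44) × 707×10^-6 = 2.567×10^-5 mol/kg
α₀ = 1/(1 + K1/[H⁺] + K1K2/[H⁺]²) = 1/(1 + 10^+1.89 + 10^+0.73) = 0.01191
DIC = [CO2*]/α₀ = 2.567×10^-5 / 0.01191 = 2.156 mmol/kg
CA = (α₁ + 2α₂)·DIC = (0.9242 + 2×0.06394) × 2.156 = 2.27 mmol/kg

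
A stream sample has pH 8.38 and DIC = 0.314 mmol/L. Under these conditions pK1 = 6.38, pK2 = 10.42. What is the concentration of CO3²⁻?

[CO3²⁻] = 2.81 μmol/L

α₂ = 1 / (1 + [H⁺]/K2 + [H⁺]²/(K1K2)) = 1 / (1 + 10^+2.04 + 10^+0.04)
   = 1 / (1 + 109.65 + 1.0965) = 1/111.74 = 0.008949
[CO3²⁻] = α₂ × DIC = 0.008949 × 0.314 = 0.00281 mmol/L = 2.81 μmol/L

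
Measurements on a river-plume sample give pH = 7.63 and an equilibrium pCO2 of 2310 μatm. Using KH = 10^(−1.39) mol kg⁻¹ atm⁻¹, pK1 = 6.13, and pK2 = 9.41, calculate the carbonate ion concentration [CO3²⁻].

[CO2*] = KH · pCO2 = 10^(−1.39) × 2310×10^-6 = 9.410×10^-5 mol/kg
α₀ = 1/(1 + K1/[H⁺] + K1K2/[H⁺]²) = 1/(1 + 10^+1.50 + 10^-0.28) = 0.03017
DIC = [CO2*]/α₀ = 9.410×10^-5 / 0.03017 = 3.119 mmol/kg
[CO3²⁻] = α₂·DIC; α₂ = 0.01583, so [CO3²⁻] = 0.01583 × 3.119 = 0.0494 mmol/kg

[CO3²⁻] = 0.0494 mmol/kg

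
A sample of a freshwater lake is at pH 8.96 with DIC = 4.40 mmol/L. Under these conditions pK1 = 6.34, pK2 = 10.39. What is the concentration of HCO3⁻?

α₁ = 1 / (1 + [H⁺]/K1 + K2/[H⁺]) = 1 / (1 + 10^-2.62 + 10^-1.43)
   = 1 / (1 + 0.0023988 + 0.037154) = 1/1.0396 = 0.9620
[HCO3⁻] = α₁ × DIC = 0.9620 × 4.40 = 4.23 mmol/L

[HCO3⁻] = 4.23 mmol/L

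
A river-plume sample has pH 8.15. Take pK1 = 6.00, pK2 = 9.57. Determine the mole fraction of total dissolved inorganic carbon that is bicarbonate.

α₁ = 1 / (1 + [H⁺]/K1 + K2/[H⁺]) = 1 / (1 + 10^-2.15 + 10^-1.42)
   = 1 / (1 + 0.0070795 + 0.038019) = 1/1.0451 = 0.9568

α₁ = 0.957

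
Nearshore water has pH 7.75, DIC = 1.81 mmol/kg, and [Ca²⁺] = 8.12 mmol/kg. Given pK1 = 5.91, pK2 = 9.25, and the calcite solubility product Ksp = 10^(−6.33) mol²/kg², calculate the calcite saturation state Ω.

Ω = 0.950

α₂ = 1 / (1 + [H⁺]/K2 + [H⁺]²/(K1K2)) = 1 / (1 + 10^+1.50 + 10^-0.34)
   = 1 / (1 + 31.623 + 0.45709) = 1/33.080 = 0.03023
[CO3²⁻] = α₂ × DIC = 0.03023 × 1.81 = 0.05472 mmol/kg
Ksp = 10^(−6.33) = 4.677×10^-7
Ω = [Ca²⁺][CO3²⁻]/Ksp = (8.12×10^-3)(5.472×10^-5) / 4.677×10^-7 = 0.950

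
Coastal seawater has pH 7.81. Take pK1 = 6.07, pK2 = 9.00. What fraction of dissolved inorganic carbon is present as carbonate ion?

α₂ = 1 / (1 + [H⁺]/K2 + [H⁺]²/(K1K2)) = 1 / (1 + 10^+1.19 + 10^-0.55)
   = 1 / (1 + 15.488 + 0.28184) = 1/16.770 = 0.05963

α₂ = 0.0596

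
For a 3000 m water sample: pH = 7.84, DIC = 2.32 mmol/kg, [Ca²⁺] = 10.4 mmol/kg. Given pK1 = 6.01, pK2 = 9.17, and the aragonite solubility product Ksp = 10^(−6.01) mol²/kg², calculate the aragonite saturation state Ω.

α₂ = 1 / (1 + [H⁺]/K2 + [H⁺]²/(K1K2)) = 1 / (1 + 10^+1.33 + 10^-0.50)
   = 1 / (1 + 21.380 + 0.31623) = 1/22.696 = 0.04406
[CO3²⁻] = α₂ × DIC = 0.04406 × 2.32 = 0.1022 mmol/kg
Ksp = 10^(−6.01) = 9.772×10^-7
Ω = [Ca²⁺][CO3²⁻]/Ksp = (10.4×10^-3)(1.022×10^-4) / 9.772×10^-7 = 1.09

Ω = 1.09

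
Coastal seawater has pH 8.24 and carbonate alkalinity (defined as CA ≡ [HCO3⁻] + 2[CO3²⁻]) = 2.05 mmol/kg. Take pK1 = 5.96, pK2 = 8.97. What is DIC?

CA = [HCO3⁻] + 2[CO3²⁻] = (α₁ + 2α₂)·DIC
At pH 8.24: [H⁺]/K1 = 10^-2.28 = 0.0052481, K2/[H⁺] = 10^-0.73 = 0.18621
α₁ = 1/(1 + 0.0052481 + 0.18621) = 1/1.1915 = 0.8393; α₂ = α₁·K2/[H⁺] = 0.1563
α₁ + 2α₂ = 1.1519
DIC = CA / (α₁ + 2α₂) = 2.05 / 1.1519 = 1.78 mmol/kg

DIC = 1.78 mmol/kg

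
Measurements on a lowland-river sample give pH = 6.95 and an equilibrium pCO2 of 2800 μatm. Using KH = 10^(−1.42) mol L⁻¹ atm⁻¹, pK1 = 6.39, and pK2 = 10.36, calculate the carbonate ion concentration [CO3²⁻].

[CO2*] = KH · pCO2 = 10^(−1.42) × 2800×10^-6 = 1.065×10^-4 mol/L
α₀ = 1/(1 + K1/[H⁺] + K1K2/[H⁺]²) = 1/(1 + 10^+0.56 + 10^-2.85) = 0.2159
DIC = [CO2*]/α₀ = 1.065×10^-4 / 0.2159 = 0.4931 mmol/L
[CO3²⁻] = α₂·DIC; α₂ = 0.0003049, so [CO3²⁻] = 0.0003049 × 0.4931 = 0.000150 mmol/L = 0.150 μmol/L

[CO3²⁻] = 0.150 μmol/L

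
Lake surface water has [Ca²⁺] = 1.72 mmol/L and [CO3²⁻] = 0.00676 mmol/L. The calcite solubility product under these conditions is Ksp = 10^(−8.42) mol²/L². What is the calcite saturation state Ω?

Ksp = 10^(−8.42) = 3.802×10^-9
Ω = [Ca²⁺][CO3²⁻]/Ksp = (1.72×10^-3)(0.00676×10^-3) / 3.802×10^-9 = 3.06

Ω = 3.06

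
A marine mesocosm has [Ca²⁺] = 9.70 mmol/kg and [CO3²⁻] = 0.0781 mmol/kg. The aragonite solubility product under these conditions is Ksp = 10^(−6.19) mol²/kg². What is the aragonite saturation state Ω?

Ksp = 10^(−6.19) = 6.457×10^-7
Ω = [Ca²⁺][CO3²⁻]/Ksp = (9.70×10^-3)(0.0781×10^-3) / 6.457×10^-7 = 1.17

Ω = 1.17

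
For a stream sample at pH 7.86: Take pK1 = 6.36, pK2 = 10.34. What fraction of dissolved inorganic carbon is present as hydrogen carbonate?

α₁ = 1 / (1 + [H⁺]/K1 + K2/[H⁺]) = 1 / (1 + 10^-1.50 + 10^-2.48)
   = 1 / (1 + 0.031623 + 0.0033113) = 1/1.0349 = 0.9662

α₁ = 0.966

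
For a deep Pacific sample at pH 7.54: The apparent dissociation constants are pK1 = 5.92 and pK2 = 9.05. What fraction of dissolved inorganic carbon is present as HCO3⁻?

α₁ = 0.948

α₁ = 1 / (1 + [H⁺]/K1 + K2/[H⁺]) = 1 / (1 + 10^-1.62 + 10^-1.51)
   = 1 / (1 + 0.023988 + 0.030903) = 1/1.0549 = 0.9480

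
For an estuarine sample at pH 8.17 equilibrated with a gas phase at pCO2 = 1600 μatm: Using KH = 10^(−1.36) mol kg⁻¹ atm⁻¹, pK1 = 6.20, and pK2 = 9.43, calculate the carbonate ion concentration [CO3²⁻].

[CO3²⁻] = 0.358 mmol/kg

[CO2*] = KH · pCO2 = 10^(−1.36) × 1600×10^-6 = 6.984×10^-5 mol/kg
α₀ = 1/(1 + K1/[H⁺] + K1K2/[H⁺]²) = 1/(1 + 10^+1.97 + 10^+0.71) = 0.01005
DIC = [CO2*]/α₀ = 6.984×10^-5 / 0.01005 = 6.946 mmol/kg
[CO3²⁻] = α₂·DIC; α₂ = 0.05157, so [CO3²⁻] = 0.05157 × 6.946 = 0.358 mmol/kg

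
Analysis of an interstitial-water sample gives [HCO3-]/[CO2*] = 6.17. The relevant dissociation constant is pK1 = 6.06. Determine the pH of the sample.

pH = 6.85

From K1 = [H⁺][HCO3-]/[CO2*]:  pH = pK1 + log₁₀([HCO3-]/[CO2*])
log₁₀(6.17) = +0.790
pH = 6.06 + (+0.790) = 6.85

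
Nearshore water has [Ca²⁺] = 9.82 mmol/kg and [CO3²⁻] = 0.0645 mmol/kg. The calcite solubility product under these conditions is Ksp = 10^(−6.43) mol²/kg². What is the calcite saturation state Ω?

Ksp = 10^(−6.43) = 3.715×10^-7
Ω = [Ca²⁺][CO3²⁻]/Ksp = (9.82×10^-3)(0.0645×10^-3) / 3.715×10^-7 = 1.70

Ω = 1.70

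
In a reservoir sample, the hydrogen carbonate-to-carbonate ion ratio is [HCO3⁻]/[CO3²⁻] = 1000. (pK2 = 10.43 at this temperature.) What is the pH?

From K2 = [H⁺][CO3²⁻]/[HCO3⁻]:  pH = pK2 − log₁₀([HCO3⁻]/[CO3²⁻])
log₁₀(1000) = +3.000
pH = 10.43 − (+3.000) = 7.43

pH = 7.43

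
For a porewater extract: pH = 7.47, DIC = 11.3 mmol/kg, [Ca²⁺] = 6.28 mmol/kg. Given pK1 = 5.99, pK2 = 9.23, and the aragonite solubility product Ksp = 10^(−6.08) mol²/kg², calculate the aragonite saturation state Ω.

Ω = 1.41

α₂ = 1 / (1 + [H⁺]/K2 + [H⁺]²/(K1K2)) = 1 / (1 + 10^+1.76 + 10^+0.28)
   = 1 / (1 + 57.544 + 1.9055) = 1/60.449 = 0.01654
[CO3²⁻] = α₂ × DIC = 0.01654 × 11.3 = 0.1869 mmol/kg
Ksp = 10^(−6.08) = 8.318×10^-7
Ω = [Ca²⁺][CO3²⁻]/Ksp = (6.28×10^-3)(1.869×10^-4) / 8.318×10^-7 = 1.41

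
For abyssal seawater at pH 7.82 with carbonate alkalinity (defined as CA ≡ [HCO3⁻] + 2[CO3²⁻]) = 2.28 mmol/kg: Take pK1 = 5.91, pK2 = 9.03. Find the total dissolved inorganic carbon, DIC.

CA = [HCO3⁻] + 2[CO3²⁻] = (α₁ + 2α₂)·DIC
At pH 7.82: [H⁺]/K1 = 10^-1.91 = 0.012303, K2/[H⁺] = 10^-1.21 = 0.061660
α₁ = 1/(1 + 0.012303 + 0.061660) = 1/1.0740 = 0.9311; α₂ = α₁·K2/[H⁺] = 0.05741
α₁ + 2α₂ = 1.0460
DIC = CA / (α₁ + 2α₂) = 2.28 / 1.0460 = 2.18 mmol/kg

DIC = 2.18 mmol/kg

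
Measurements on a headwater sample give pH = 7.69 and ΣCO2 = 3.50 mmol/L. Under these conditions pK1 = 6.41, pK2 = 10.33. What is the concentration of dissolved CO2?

[CO2*] = 0.174 mmol/L

α₀ = 1 / (1 + K1/[H⁺] + K1K2/[H⁺]²) = 1 / (1 + 10^+1.28 + 10^-1.36)
   = 1 / (1 + 19.055 + 0.043652) = 1/20.098 = 0.04976
[CO2*] = α₀ × DIC = 0.04976 × 3.50 = 0.174 mmol/L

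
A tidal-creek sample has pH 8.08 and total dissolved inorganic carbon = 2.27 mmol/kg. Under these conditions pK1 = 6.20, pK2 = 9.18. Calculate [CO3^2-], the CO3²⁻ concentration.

α₂ = 1 / (1 + [H⁺]/K2 + [H⁺]²/(K1K2)) = 1 / (1 + 10^+1.10 + 10^-0.78)
   = 1 / (1 + 12.589 + 0.16596) = 1/13.755 = 0.07270
[CO3²⁻] = α₂ × DIC = 0.07270 × 2.27 = 0.165 mmol/kg

[CO3²⁻] = 0.165 mmol/kg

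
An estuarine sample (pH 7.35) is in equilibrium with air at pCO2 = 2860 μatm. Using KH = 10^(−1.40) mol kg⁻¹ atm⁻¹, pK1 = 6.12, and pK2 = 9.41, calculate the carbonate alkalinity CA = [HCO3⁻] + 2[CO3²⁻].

CA = 1.97 mmol/kg

[CO2*] = KH · pCO2 = 10^(−1.40) × 2860×10^-6 = 1.139×10^-4 mol/kg
α₀ = 1/(1 + K1/[H⁺] + K1K2/[H⁺]²) = 1/(1 + 10^+1.23 + 10^-0.83) = 0.05516
DIC = [CO2*]/α₀ = 1.139×10^-4 / 0.05516 = 2.064 mmol/kg
CA = (α₁ + 2α₂)·DIC = (0.9367 + 2×0.008158) × 2.064 = 1.97 mmol/kg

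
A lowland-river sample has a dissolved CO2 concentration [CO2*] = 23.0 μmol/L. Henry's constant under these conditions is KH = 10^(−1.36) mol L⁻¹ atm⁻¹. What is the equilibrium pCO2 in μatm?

KH = 10^(−1.36) = 4.365×10^-2 mol L⁻¹ atm⁻¹
pCO2 = [CO2*]/KH = 23.0×10^-6 / 4.365×10^-2 = 5.27×10^-4 atm = 527 μatm

pCO2 = 527 μatm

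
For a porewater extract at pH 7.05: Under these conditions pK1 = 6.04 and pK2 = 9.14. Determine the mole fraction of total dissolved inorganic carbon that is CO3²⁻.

α₂ = 1 / (1 + [H⁺]/K2 + [H⁺]²/(K1K2)) = 1 / (1 + 10^+2.09 + 10^+1.08)
   = 1 / (1 + 123.03 + 12.023) = 1/136.05 = 0.007350

α₂ = 0.00735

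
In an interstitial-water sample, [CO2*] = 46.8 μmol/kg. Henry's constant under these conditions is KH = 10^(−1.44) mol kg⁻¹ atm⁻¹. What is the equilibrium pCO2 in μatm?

pCO2 = 1290 μatm

KH = 10^(−1.44) = 3.631×10^-2 mol kg⁻¹ atm⁻¹
pCO2 = [CO2*]/KH = 46.8×10^-6 / 3.631×10^-2 = 1.29×10^-3 atm = 1290 μatm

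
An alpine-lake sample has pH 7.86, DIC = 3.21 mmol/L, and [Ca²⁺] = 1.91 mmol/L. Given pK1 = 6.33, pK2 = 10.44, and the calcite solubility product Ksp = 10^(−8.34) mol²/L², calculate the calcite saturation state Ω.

α₂ = 1 / (1 + [H⁺]/K2 + [H⁺]²/(K1K2)) = 1 / (1 + 10^+2.58 + 10^+1.05)
   = 1 / (1 + 380.19 + 11.220) = 1/392.41 = 0.002548
[CO3²⁻] = α₂ × DIC = 0.002548 × 3.21 = 0.008180 mmol/L = 8.180 μmol/L
Ksp = 10^(−8.34) = 4.571×10^-9
Ω = [Ca²⁺][CO3²⁻]/Ksp = (1.91×10^-3)(8.180×10^-6) / 4.571×10^-9 = 3.42

Ω = 3.42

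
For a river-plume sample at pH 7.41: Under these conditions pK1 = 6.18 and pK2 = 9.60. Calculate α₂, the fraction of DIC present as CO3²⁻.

α₂ = 0.00606

α₂ = 1 / (1 + [H⁺]/K2 + [H⁺]²/(K1K2)) = 1 / (1 + 10^+2.19 + 10^+0.96)
   = 1 / (1 + 154.88 + 9.1201) = 1/165.00 = 0.006061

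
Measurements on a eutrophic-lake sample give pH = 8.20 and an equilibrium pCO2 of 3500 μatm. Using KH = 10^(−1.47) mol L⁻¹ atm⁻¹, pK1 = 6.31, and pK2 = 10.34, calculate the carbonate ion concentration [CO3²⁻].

[CO2*] = KH · pCO2 = 10^(−1.47) × 3500×10^-6 = 1.186×10^-4 mol/L
α₀ = 1/(1 + K1/[H⁺] + K1K2/[H⁺]²) = 1/(1 + 10^+1.89 + 10^-0.25) = 0.01263
DIC = [CO2*]/α₀ = 1.186×10^-4 / 0.01263 = 9.391 mmol/L
[CO3²⁻] = α₂·DIC; α₂ = 0.007101, so [CO3²⁻] = 0.007101 × 9.391 = 0.0667 mmol/L

[CO3²⁻] = 0.0667 mmol/L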